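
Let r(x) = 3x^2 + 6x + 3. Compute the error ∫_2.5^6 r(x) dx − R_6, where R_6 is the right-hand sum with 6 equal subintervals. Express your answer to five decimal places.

-32.75174

Exact integral: ∫_2.5^6 r(x) dx = 300.125.
R_6 ≈ 332.8767361.
Error ≈ 300.125 − 332.8767361 ≈ -32.75174.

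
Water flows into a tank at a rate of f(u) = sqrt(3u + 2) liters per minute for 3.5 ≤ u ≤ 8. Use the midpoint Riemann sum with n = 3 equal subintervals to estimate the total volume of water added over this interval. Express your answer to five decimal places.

Δu = (8 − 3.5)/3 = 1.5.
Midpoints: 4.25, 5.75, 7.25.
f(4.25) ≈ 3.84057, f(5.75) ≈ 4.38748, f(7.25) ≈ 4.87340.
Sum = Δu · [f(4.25) + f(5.75) + f(7.25)].
Sum ≈ 19.65218.

19.65218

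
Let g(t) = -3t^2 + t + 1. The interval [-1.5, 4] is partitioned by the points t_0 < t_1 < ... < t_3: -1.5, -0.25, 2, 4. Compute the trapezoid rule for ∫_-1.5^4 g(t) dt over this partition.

Subinterval widths: 1.25, 2.25, 2.
g(-1.5) = -7.25, g(-0.25) = 0.5625, g(2) = -9, g(4) = -43.
On each subinterval the trapezoid contributes (Δt_i/2)·[g(t_{i-1}) + g(t_i)].
Sum = -65.671875.

-65.671875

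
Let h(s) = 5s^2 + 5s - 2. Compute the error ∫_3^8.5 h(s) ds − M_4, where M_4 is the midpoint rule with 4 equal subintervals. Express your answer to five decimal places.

Exact integral: ∫_3^8.5 h(s) ds ≈ 1125.6666667.
M_4 ≈ 1121.3339844.
Error ≈ 1125.6666667 − 1121.3339844 ≈ 4.33268.

4.33268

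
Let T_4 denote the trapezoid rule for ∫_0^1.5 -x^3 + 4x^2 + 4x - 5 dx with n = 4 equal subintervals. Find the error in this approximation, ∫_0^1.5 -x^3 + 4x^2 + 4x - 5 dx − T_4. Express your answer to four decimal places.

-0.0615

Exact integral: ∫_0^1.5 f(x) dx = 0.234375.
T_4 ≈ 0.295898.
Error ≈ 0.234375 − 0.295898 ≈ -0.0615.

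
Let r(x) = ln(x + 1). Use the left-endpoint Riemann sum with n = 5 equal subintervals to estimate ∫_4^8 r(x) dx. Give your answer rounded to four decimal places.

Δx = (8 − 4)/5 = 0.8.
Left endpoints: 4, 4.8, 5.6, 6.4, 7.2.
r(4) ≈ 1.6094, r(4.8) ≈ 1.7579, r(5.6) ≈ 1.8871, r(6.4) ≈ 2.0015, r(7.2) ≈ 2.1041.
Sum = Δx · [r(4) + r(4.8) + r(5.6) + r(6.4) + r(7.2)].
Sum ≈ 7.4880.

7.4880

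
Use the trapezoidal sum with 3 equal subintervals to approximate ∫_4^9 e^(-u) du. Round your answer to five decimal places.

0.02222

Δu = (9 − 4)/3 = 5/3.
f(4) ≈ 0.01832, f(17/3) ≈ 0.00346, f(22/3) ≈ 0.00065, f(9) ≈ 0.00012.
T_3 = (Δu/2)·[f(u_0) + 2f(u_1) + 2f(u_2) + f(u_3)].
Sum ≈ 0.02222.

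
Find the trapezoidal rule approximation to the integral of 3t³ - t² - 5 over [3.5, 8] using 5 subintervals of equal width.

Δt = (8 − 3.5)/5 = 0.9.
f(3.5) = 111.375, f(4.4) = 231.192, f(5.3) = 413.541, f(6.2) = 671.544, f(7.1) = 1018.323, f(8) = 1467.
T_5 = (Δt/2)·[f(t_0) + 2f(t_1) + ... + 2f(t_{4}) + f(t_5)].
Sum = 2811.40875.

2811.40875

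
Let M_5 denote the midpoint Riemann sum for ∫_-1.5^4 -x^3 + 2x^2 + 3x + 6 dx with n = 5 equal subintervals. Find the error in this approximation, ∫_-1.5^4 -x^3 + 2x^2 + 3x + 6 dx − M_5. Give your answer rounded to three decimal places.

-0.971

Exact integral: ∫_-1.5^4 f(x) dx ≈ 35.80729.
M_5 = 36.7778125.
Error ≈ 35.80729 − 36.7778125 ≈ -0.971.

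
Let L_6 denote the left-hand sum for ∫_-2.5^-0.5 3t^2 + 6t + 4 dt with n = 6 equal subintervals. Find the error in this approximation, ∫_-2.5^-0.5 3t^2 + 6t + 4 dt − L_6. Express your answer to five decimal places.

-1.11111

Exact integral: ∫_-2.5^-0.5 f(t) dt = 5.5.
L_6 ≈ 6.6111111.
Error ≈ 5.5 − 6.6111111 ≈ -1.11111.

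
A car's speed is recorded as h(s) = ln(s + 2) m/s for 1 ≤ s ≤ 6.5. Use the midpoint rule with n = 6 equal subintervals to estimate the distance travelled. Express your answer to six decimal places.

Δs = (6.5 − 1)/6 = 11/12.
Midpoints: 35/24, 2.375, 79/24, 101/24, 5.125, 145/24.
h(35/24) ≈ 1.240787, h(2.375) ≈ 1.475907, h(79/24) ≈ 1.666133, h(101/24) ≈ 1.825892, h(5.125) ≈ 1.963610, h(145/24) ≈ 2.084636.
Sum = Δs · [h(35/24) + h(2.375) + h(79/24) + ...].
Sum ≈ 9.402218.

9.402218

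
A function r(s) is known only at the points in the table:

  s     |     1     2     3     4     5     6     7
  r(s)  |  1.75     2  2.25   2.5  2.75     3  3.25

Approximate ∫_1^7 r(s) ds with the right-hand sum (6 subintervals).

Δs = 1.
Sum = 1·[2 + 2.25 + 2.5 + 2.75 + 3 + 3.25] = 15.75.

15.75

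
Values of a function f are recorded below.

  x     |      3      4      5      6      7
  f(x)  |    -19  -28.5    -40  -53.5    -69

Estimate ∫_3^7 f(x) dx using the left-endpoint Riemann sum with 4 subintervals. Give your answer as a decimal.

Δx = 1.
Sum = 1·[(-19) + (-28.5) + (-40) + (-53.5)] = -141.

-141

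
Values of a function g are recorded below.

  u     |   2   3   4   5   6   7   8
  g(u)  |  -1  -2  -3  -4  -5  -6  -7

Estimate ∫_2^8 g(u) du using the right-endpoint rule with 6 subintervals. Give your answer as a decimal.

-27

Δu = 1.
Sum = 1·[(-2) + (-3) + (-4) + (-5) + (-6) + (-7)] = -27.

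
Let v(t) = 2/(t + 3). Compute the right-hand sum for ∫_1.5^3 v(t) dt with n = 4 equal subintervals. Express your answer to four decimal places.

0.5550

Δt = (3 − 1.5)/4 = 0.375.
Right endpoints: 1.875, 2.25, 2.625, 3.
v(1.875) = 16/39, v(2.25) = 8/21, v(2.625) = 16/45, v(3) = 1/3.
Sum = Δt · [v(1.875) + v(2.25) + v(2.625) + v(3)].
Sum ≈ 0.5550.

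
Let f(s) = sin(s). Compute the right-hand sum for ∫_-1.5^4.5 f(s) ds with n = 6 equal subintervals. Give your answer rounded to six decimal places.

Δs = (4.5 − (-1.5))/6 = 1.
Right endpoints: -0.5, 0.5, 1.5, 2.5, 3.5, 4.5.
f(-0.5) ≈ -0.479426, f(0.5) ≈ 0.479426, f(1.5) ≈ 0.997495, f(2.5) ≈ 0.598472, f(3.5) ≈ -0.350783, f(4.5) ≈ -0.977530.
Sum = Δs · [f(-0.5) + f(0.5) + f(1.5) + ...].
Sum ≈ 0.267654.

0.267654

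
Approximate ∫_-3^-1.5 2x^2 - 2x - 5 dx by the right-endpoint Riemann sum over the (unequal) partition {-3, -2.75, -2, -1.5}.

Subinterval widths: 0.25, 0.75, 0.5.
Right endpoints: -2.75, -2, -1.5.
f(-2.75) = 15.625, f(-2) = 7, f(-1.5) = 2.5.
Sum = Σ Δx_i · f(x_i).
Sum = 10.40625.

10.40625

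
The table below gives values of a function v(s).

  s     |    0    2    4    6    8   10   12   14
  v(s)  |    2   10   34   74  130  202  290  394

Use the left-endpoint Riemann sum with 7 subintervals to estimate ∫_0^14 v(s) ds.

1484

Δs = 2.
Sum = 2·[2 + 10 + 34 + 74 + 130 + 202 + 290] = 1484.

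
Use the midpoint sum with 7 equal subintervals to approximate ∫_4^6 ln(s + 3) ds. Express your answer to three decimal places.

4.154

Δs = (6 − 4)/7 = 2/7.
Midpoints: 29/7, 31/7, 33/7, 5, 37/7, 39/7, 41/7.
f(29/7) ≈ 1.966, f(31/7) ≈ 2.005, f(33/7) ≈ 2.043, f(5) ≈ 2.079, f(37/7) ≈ 2.115, f(39/7) ≈ 2.148, f(41/7) ≈ 2.181.
Sum = Δs · [f(29/7) + f(31/7) + f(33/7) + ...].
Sum ≈ 4.154.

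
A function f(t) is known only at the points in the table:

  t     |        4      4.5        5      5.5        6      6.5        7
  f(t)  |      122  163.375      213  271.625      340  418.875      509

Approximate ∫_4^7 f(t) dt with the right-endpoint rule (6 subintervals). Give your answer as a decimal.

Δt = 0.5.
Sum = 0.5·[163.375 + 213 + 271.625 + 340 + 418.875 + 509] = 957.9375.

957.9375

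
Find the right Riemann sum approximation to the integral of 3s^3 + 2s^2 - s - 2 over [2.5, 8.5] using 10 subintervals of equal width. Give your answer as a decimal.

4834.74

Δs = (8.5 − 2.5)/10 = 0.6.
Right endpoints: 3.1, 3.7, 4.3, 4.9, 5.5, 6.1, 6.7, 7.3, 7.9, 8.5.
f(3.1) = 103.493, f(3.7) = 173.639, f(4.3) = 269.201, f(4.9) = 394.067, f(5.5) = 552.125, f(6.1) = 747.263, f(6.7) = 983.369, f(7.3) = 1264.331, f(7.9) = 1594.037, f(8.5) = 1976.375.
Sum = Δs · [f(3.1) + f(3.7) + f(4.3) + ...].
Sum = 4834.74.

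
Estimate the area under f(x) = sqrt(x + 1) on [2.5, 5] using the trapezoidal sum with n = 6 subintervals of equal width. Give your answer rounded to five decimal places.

5.43178

Δx = (5 − 2.5)/6 = 5/12.
f(2.5) ≈ 1.87083, f(35/12) ≈ 1.97906, f(10/3) ≈ 2.08167, f(3.75) ≈ 2.17945, f(25/6) ≈ 2.27303, f(55/12) ≈ 2.36291, f(5) ≈ 2.44949.
T_6 = (Δx/2)·[f(x_0) + 2f(x_1) + ... + 2f(x_{5}) + f(x_6)].
Sum ≈ 5.43178.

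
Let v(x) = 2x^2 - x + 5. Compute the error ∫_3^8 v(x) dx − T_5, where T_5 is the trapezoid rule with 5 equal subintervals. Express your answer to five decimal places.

-1.66667

Exact integral: ∫_3^8 v(x) dx ≈ 320.8333333.
T_5 = 322.5.
Error ≈ 320.8333333 − 322.5 ≈ -1.66667.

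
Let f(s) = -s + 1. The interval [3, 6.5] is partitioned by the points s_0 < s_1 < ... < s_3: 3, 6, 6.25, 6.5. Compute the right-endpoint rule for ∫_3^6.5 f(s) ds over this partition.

-17.6875

Subinterval widths: 3, 0.25, 0.25.
Right endpoints: 6, 6.25, 6.5.
f(6) = -5, f(6.25) = -5.25, f(6.5) = -5.5.
Sum = Σ Δs_i · f(s_i).
Sum = -17.6875.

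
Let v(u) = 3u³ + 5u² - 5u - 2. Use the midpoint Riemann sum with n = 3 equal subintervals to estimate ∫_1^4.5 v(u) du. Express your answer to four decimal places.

390.0697

Δu = (4.5 − 1)/3 = 7/6.
Midpoints: 19/12, 2.75, 47/12.
v(19/12) = 2789/192, v(2.75) = 84.453125, v(47/12) = 135571/576.
Sum = Δu · [v(19/12) + v(2.75) + v(47/12)].
Sum ≈ 390.0697.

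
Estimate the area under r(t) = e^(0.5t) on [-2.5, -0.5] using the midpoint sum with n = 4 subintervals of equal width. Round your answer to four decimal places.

Δt = (-0.5 − (-2.5))/4 = 0.5.
Midpoints: -2.25, -1.75, -1.25, -0.75.
r(-2.25) ≈ 0.3247, r(-1.75) ≈ 0.4169, r(-1.25) ≈ 0.5353, r(-0.75) ≈ 0.6873.
Sum = Δt · [r(-2.25) + r(-1.75) + r(-1.25) + r(-0.75)].
Sum ≈ 0.9820.

0.9820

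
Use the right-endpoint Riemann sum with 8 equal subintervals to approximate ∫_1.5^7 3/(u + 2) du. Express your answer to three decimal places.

2.661

Δu = (7 − 1.5)/8 = 0.6875.
Right endpoints: 2.1875, 2.875, 3.5625, 4.25, 4.9375, 5.625, 6.3125, 7.
f(2.1875) = 48/67, f(2.875) = 8/13, f(3.5625) = 48/89, f(4.25) = 0.48, f(4.9375) = 16/37, f(5.625) = 24/61, f(6.3125) = 48/133, f(7) = 1/3.
Sum = Δu · [f(2.1875) + f(2.875) + f(3.5625) + ...].
Sum ≈ 2.661.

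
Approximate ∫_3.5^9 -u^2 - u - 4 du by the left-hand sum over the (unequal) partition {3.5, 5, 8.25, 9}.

-200.359375

Subinterval widths: 1.5, 3.25, 0.75.
Left endpoints: 3.5, 5, 8.25.
f(3.5) = -19.75, f(5) = -34, f(8.25) = -80.3125.
Sum = Σ Δu_i · f(u_i).
Sum = -200.359375.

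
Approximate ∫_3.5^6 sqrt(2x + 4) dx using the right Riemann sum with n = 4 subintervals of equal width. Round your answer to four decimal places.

Δx = (6 − 3.5)/4 = 0.625.
Right endpoints: 4.125, 4.75, 5.375, 6.
f(4.125) ≈ 3.5000, f(4.75) ≈ 3.6742, f(5.375) ≈ 3.8406, f(6) ≈ 4.0000.
Sum = Δx · [f(4.125) + f(4.75) + f(5.375) + f(6)].
Sum ≈ 9.3843.

9.3843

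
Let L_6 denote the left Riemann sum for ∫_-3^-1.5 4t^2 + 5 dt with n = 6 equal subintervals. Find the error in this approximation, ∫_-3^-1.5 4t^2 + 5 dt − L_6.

-3.4375

Exact integral: ∫_-3^-1.5 f(t) dt = 39.
L_6 = 42.4375.
Error = 39 − 42.4375 = -3.4375.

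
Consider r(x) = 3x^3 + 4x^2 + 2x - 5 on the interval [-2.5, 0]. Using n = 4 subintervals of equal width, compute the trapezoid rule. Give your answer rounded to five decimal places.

-28.39355

Δx = (0 − (-2.5))/4 = 0.625.
r(-2.5) = -31.875, r(-1.875) = -7405/512, r(-1.25) = -7.109375, r(-0.625) = -2775/512, r(0) = -5.
T_4 = (Δx/2)·[r(x_0) + 2r(x_1) + 2r(x_2) + 2r(x_3) + r(x_4)].
Sum ≈ -28.39355.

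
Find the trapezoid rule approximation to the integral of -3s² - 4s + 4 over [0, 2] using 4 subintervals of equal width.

-8.25

Δs = (2 − 0)/4 = 0.5.
f(0) = 4, f(0.5) = 1.25, f(1) = -3, f(1.5) = -8.75, f(2) = -16.
T_4 = (Δs/2)·[f(s_0) + 2f(s_1) + 2f(s_2) + 2f(s_3) + f(s_4)].
Sum = -8.25.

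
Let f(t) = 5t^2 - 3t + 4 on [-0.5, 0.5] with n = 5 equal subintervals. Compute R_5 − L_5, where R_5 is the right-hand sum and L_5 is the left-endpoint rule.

-0.6

R_5 = 4.15.
L_5 = 4.75.
R_5 − L_5 = -0.6.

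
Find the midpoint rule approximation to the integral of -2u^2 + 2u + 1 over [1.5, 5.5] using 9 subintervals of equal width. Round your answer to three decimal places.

-76.535

Δu = (5.5 − 1.5)/9 = 4/9.
Midpoints: 31/18, 13/6, 47/18, 55/18, 3.5, 71/18, 79/18, 29/6, 95/18.
f(31/18) = -241/162, f(13/6) = -73/18, f(47/18) = -1201/162, f(55/18) = -1873/162, f(3.5) = -16.5, f(71/18) = -3601/162, f(79/18) = -4657/162, f(29/6) = -649/18, f(95/18) = -7153/162.
Sum = Δu · [f(31/18) + f(13/6) + f(47/18) + ...].
Sum ≈ -76.535.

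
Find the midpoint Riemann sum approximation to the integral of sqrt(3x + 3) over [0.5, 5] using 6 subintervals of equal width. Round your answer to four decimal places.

Δx = (5 − 0.5)/6 = 0.75.
Midpoints: 0.875, 1.625, 2.375, 3.125, 3.875, 4.625.
f(0.875) ≈ 2.3717, f(1.625) ≈ 2.8062, f(2.375) ≈ 3.1820, f(3.125) ≈ 3.5178, f(3.875) ≈ 3.8243, f(4.625) ≈ 4.1079.
Sum = Δx · [f(0.875) + f(1.625) + f(2.375) + ...].
Sum ≈ 14.8574.

14.8574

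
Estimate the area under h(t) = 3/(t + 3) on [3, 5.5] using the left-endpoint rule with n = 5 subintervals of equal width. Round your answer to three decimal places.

Δt = (5.5 − 3)/5 = 0.5.
Left endpoints: 3, 3.5, 4, 4.5, 5.
h(3) = 0.5, h(3.5) = 6/13, h(4) = 3/7, h(4.5) = 0.4, h(5) = 0.375.
Sum = Δt · [h(3) + h(3.5) + h(4) + h(4.5) + h(5)].
Sum ≈ 1.083.

1.083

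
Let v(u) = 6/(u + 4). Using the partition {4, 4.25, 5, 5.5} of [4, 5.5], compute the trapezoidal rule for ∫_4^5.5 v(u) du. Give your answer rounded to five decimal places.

1.03195

Subinterval widths: 0.25, 0.75, 0.5.
v(4) = 0.75, v(4.25) = 8/11, v(5) = 2/3, v(5.5) = 12/19.
On each subinterval the trapezoid contributes (Δu_i/2)·[v(u_{i-1}) + v(u_i)].
Sum ≈ 1.03195.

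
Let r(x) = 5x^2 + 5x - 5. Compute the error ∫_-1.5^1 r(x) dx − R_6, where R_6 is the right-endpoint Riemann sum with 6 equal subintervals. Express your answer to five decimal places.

-1.66377

Exact integral: ∫_-1.5^1 r(x) dx ≈ -8.3333333.
R_6 ≈ -6.6695602.
Error ≈ -8.3333333 − (-6.6695602) ≈ -1.66377.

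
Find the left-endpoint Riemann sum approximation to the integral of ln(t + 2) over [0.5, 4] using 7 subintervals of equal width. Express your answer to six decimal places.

Δt = (4 − 0.5)/7 = 0.5.
Left endpoints: 0.5, 1, 1.5, 2, 2.5, 3, 3.5.
f(0.5) ≈ 0.916291, f(1) ≈ 1.098612, f(1.5) ≈ 1.252763, f(2) ≈ 1.386294, f(2.5) ≈ 1.504077, f(3) ≈ 1.609438, f(3.5) ≈ 1.704748.
Sum = Δt · [f(0.5) + f(1) + f(1.5) + ...].
Sum ≈ 4.736112.

4.736112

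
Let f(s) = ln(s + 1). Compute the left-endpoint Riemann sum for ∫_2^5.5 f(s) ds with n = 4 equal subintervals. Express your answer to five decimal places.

5.02121

Δs = (5.5 − 2)/4 = 0.875.
Left endpoints: 2, 2.875, 3.75, 4.625.
f(2) ≈ 1.09861, f(2.875) ≈ 1.35455, f(3.75) ≈ 1.55814, f(4.625) ≈ 1.72722.
Sum = Δs · [f(2) + f(2.875) + f(3.75) + f(4.625)].
Sum ≈ 5.02121.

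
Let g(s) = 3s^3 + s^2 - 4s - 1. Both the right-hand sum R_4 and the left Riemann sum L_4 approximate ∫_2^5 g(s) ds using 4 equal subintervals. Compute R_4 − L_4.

270

R_4 = 594.890625.
L_4 = 324.890625.
R_4 − L_4 = 270.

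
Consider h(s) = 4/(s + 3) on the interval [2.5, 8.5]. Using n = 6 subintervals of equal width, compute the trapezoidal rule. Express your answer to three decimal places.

2.959

Δs = (8.5 − 2.5)/6 = 1.
h(2.5) = 8/11, h(3.5) = 8/13, h(4.5) = 8/15, h(5.5) = 8/17, h(6.5) = 8/19, h(7.5) = 8/21, h(8.5) = 8/23.
T_6 = (Δs/2)·[h(s_0) + 2h(s_1) + ... + 2h(s_{5}) + h(s_6)].
Sum ≈ 2.959.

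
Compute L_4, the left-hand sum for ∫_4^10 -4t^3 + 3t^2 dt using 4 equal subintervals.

-6371.25

Δt = (10 − 4)/4 = 1.5.
Left endpoints: 4, 5.5, 7, 8.5.
f(4) = -208, f(5.5) = -574.75, f(7) = -1225, f(8.5) = -2239.75.
Sum = Δt · [f(4) + f(5.5) + f(7) + f(8.5)].
Sum = -6371.25.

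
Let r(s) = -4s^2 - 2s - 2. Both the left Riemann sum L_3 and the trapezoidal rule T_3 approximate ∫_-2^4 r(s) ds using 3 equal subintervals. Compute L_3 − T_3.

60

L_3 = -76.
T_3 = -136.
L_3 − T_3 = 60.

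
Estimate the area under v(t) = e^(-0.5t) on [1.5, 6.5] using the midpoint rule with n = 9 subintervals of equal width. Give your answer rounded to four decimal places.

Δt = (6.5 − 1.5)/9 = 5/9.
Midpoints: 16/9, 7/3, 26/9, 31/9, 4, 41/9, 46/9, 17/3, 56/9.
v(16/9) ≈ 0.4111, v(7/3) ≈ 0.3114, v(26/9) ≈ 0.2359, v(31/9) ≈ 0.1787, v(4) ≈ 0.1353, v(41/9) ≈ 0.1025, v(46/9) ≈ 0.0776, v(17/3) ≈ 0.0588, v(56/9) ≈ 0.0446.
Sum = Δt · [v(16/9) + v(7/3) + v(26/9) + ...].
Sum ≈ 0.8644.

0.8644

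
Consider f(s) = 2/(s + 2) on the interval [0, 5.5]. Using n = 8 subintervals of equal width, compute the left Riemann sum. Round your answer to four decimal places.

2.9137

Δs = (5.5 − 0)/8 = 0.6875.
Left endpoints: 0, 0.6875, 1.375, 2.0625, 2.75, 3.4375, 4.125, 4.8125.
f(0) = 1, f(0.6875) = 32/43, f(1.375) = 16/27, f(2.0625) = 32/65, f(2.75) = 8/19, f(3.4375) = 32/87, f(4.125) = 16/49, f(4.8125) = 32/109.
Sum = Δs · [f(0) + f(0.6875) + f(1.375) + ...].
Sum ≈ 2.9137.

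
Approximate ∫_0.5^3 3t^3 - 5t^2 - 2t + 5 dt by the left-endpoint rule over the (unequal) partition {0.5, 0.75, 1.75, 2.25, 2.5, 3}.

14.01953125

Subinterval widths: 0.25, 1, 0.5, 0.25, 0.5.
Left endpoints: 0.5, 0.75, 1.75, 2.25, 2.5.
f(0.5) = 3.125, f(0.75) = 1.953125, f(1.75) = 2.265625, f(2.25) = 9.359375, f(2.5) = 15.625.
Sum = Σ Δt_i · f(t_i).
Sum = 14.01953125.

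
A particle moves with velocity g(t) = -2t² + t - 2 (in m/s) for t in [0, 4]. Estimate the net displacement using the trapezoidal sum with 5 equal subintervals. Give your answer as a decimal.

-43.52

Δt = (4 − 0)/5 = 0.8.
g(0) = -2, g(0.8) = -2.48, g(1.6) = -5.52, g(2.4) = -11.12, g(3.2) = -19.28, g(4) = -30.
T_5 = (Δt/2)·[g(t_0) + 2g(t_1) + ... + 2g(t_{4}) + g(t_5)].
Sum = -43.52.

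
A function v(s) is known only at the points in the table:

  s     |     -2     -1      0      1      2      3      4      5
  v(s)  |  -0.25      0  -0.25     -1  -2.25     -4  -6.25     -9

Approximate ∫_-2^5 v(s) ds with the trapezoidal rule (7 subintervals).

-18.375

Δs = 1.
T_7 = (1/2)·[(-0.25) + 2·0 + 2·(-0.25) + 2·(-1) + 2·(-2.25) + 2·(-4) + 2·(-6.25) + (-9)] = -18.375.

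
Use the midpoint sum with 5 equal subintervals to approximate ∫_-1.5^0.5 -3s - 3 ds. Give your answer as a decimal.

-3

Δs = (0.5 − (-1.5))/5 = 0.4.
Midpoints: -1.3, -0.9, -0.5, -0.1, 0.3.
f(-1.3) = 0.9, f(-0.9) = -0.3, f(-0.5) = -1.5, f(-0.1) = -2.7, f(0.3) = -3.9.
Sum = Δs · [f(-1.3) + f(-0.9) + f(-0.5) + f(-0.1) + f(0.3)].
Sum = -3.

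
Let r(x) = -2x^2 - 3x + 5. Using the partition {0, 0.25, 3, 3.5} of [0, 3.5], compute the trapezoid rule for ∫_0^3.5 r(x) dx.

Subinterval widths: 0.25, 2.75, 0.5.
r(0) = 5, r(0.25) = 4.125, r(3) = -22, r(3.5) = -30.
On each subinterval the trapezoid contributes (Δx_i/2)·[r(x_{i-1}) + r(x_i)].
Sum = -36.4375.

-36.4375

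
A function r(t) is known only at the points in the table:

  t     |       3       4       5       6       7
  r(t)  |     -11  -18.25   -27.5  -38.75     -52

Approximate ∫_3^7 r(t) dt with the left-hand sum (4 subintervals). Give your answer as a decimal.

-95.5

Δt = 1.
Sum = 1·[(-11) + (-18.25) + (-27.5) + (-38.75)] = -95.5.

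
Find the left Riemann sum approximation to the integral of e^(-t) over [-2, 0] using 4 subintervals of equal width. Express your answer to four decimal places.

8.1189

Δt = (0 − (-2))/4 = 0.5.
Left endpoints: -2, -1.5, -1, -0.5.
f(-2) ≈ 7.3891, f(-1.5) ≈ 4.4817, f(-1) ≈ 2.7183, f(-0.5) ≈ 1.6487.
Sum = Δt · [f(-2) + f(-1.5) + f(-1) + f(-0.5)].
Sum ≈ 8.1189.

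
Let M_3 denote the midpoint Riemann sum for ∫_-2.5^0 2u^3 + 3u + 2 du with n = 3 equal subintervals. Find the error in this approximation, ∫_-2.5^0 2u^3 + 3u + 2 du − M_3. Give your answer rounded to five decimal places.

Exact integral: ∫_-2.5^0 f(u) du = -23.90625.
M_3 ≈ -22.8211806.
Error ≈ -23.90625 − (-22.8211806) ≈ -1.08507.

-1.08507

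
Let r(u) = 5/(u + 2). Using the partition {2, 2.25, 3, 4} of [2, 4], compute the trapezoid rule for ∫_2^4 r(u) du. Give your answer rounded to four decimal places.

Subinterval widths: 0.25, 0.75, 1.
r(2) = 1.25, r(2.25) = 20/17, r(3) = 1, r(4) = 5/6.
On each subinterval the trapezoid contributes (Δu_i/2)·[r(u_{i-1}) + r(u_i)].
Sum ≈ 2.0362.

2.0362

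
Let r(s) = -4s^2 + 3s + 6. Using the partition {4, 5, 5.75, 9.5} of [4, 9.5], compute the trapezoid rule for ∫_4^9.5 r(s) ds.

-949.5625

Subinterval widths: 1, 0.75, 3.75.
r(4) = -46, r(5) = -79, r(5.75) = -109, r(9.5) = -326.5.
On each subinterval the trapezoid contributes (Δs_i/2)·[r(s_{i-1}) + r(s_i)].
Sum = -949.5625.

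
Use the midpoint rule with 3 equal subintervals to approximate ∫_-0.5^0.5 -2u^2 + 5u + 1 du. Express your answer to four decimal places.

0.8519

Δu = (0.5 − (-0.5))/3 = 1/3.
Midpoints: -1/3, 0, 1/3.
f(-1/3) = -8/9, f(0) = 1, f(1/3) = 22/9.
Sum = Δu · [f(-1/3) + f(0) + f(1/3)].
Sum ≈ 0.8519.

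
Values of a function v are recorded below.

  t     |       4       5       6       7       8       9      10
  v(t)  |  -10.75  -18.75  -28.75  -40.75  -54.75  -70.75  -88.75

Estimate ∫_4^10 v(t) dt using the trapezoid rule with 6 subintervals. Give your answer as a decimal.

Δt = 1.
T_6 = (1/2)·[(-10.75) + 2·(-18.75) + 2·(-28.75) + 2·(-40.75) + 2·(-54.75) + 2·(-70.75) + (-88.75)] = -263.5.

-263.5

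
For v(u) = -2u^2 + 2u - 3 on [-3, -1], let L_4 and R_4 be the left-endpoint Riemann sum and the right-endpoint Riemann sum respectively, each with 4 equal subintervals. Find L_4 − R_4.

-10

L_4 = -36.5.
R_4 = -26.5.
L_4 − R_4 = -10.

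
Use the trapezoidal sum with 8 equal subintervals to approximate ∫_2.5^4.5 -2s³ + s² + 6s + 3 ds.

-112.75

Δs = (4.5 − 2.5)/8 = 0.25.
f(2.5) = -7, f(2.75) = -14.53125, f(3) = -24, f(3.25) = -35.59375, f(3.5) = -49.5, f(3.75) = -65.90625, f(4) = -85, f(4.25) = -106.96875, f(4.5) = -132.
T_8 = (Δs/2)·[f(s_0) + 2f(s_1) + ... + 2f(s_{7}) + f(s_8)].
Sum = -112.75.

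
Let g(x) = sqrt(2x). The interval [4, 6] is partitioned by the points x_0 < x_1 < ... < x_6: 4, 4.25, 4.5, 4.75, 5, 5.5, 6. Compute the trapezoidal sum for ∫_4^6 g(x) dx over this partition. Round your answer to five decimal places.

Subinterval widths: 0.25, 0.25, 0.25, 0.25, 0.5, 0.5.
g(4) ≈ 2.82843, g(4.25) ≈ 2.91548, g(4.5) ≈ 3.00000, g(4.75) ≈ 3.08221, g(5) ≈ 3.16228, g(5.5) ≈ 3.31662, g(6) ≈ 3.46410.
On each subinterval the trapezoid contributes (Δx_i/2)·[g(x_{i-1}) + g(x_i)].
Sum ≈ 6.31317.

6.31317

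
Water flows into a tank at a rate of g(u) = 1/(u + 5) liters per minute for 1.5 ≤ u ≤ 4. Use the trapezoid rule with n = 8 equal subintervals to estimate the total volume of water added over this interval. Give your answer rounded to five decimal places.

0.32551

Δu = (4 − 1.5)/8 = 0.3125.
g(1.5) = 2/13, g(1.8125) = 16/109, g(2.125) = 8/57, g(2.4375) = 16/119, g(2.75) = 4/31, g(3.0625) = 16/129, g(3.375) = 8/67, g(3.6875) = 16/139, g(4) = 1/9.
T_8 = (Δu/2)·[g(u_0) + 2g(u_1) + ... + 2g(u_{7}) + g(u_8)].
Sum ≈ 0.32551.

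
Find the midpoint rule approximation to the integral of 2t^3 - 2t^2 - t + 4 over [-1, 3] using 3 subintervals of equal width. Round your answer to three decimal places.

Δt = (3 − (-1))/3 = 4/3.
Midpoints: -1/3, 1, 7/3.
f(-1/3) = 109/27, f(1) = 3, f(7/3) = 437/27.
Sum = Δt · [f(-1/3) + f(1) + f(7/3)].
Sum ≈ 30.963.

30.963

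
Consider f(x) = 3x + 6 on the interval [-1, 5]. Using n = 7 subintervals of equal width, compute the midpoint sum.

Δx = (5 − (-1))/7 = 6/7.
Midpoints: -4/7, 2/7, 8/7, 2, 20/7, 26/7, 32/7.
f(-4/7) = 30/7, f(2/7) = 48/7, f(8/7) = 66/7, f(2) = 12, f(20/7) = 102/7, f(26/7) = 120/7, f(32/7) = 138/7.
Sum = Δx · [f(-4/7) + f(2/7) + f(8/7) + ...].
Sum = 72.

72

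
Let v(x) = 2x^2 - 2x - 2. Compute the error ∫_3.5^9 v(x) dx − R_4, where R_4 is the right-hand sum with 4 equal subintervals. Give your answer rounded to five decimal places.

-90.43490

Exact integral: ∫_3.5^9 v(x) dx ≈ 377.6666667.
R_4 = 468.1015625.
Error ≈ 377.6666667 − 468.1015625 ≈ -90.43490.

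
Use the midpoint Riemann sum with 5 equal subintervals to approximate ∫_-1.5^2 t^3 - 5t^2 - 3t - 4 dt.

-32.2415625

Δt = (2 − (-1.5))/5 = 0.7.
Midpoints: -1.15, -0.45, 0.25, 0.95, 1.65.
f(-1.15) = -8.683375, f(-0.45) = -3.753625, f(0.25) = -5.046875, f(0.95) = -10.505125, f(1.65) = -18.070375.
Sum = Δt · [f(-1.15) + f(-0.45) + f(0.25) + f(0.95) + f(1.65)].
Sum = -32.2415625.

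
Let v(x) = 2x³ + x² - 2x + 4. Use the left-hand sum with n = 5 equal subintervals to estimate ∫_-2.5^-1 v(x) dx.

-6.27

Δx = (-1 − (-2.5))/5 = 0.3.
Left endpoints: -2.5, -2.2, -1.9, -1.6, -1.3.
v(-2.5) = -16, v(-2.2) = -8.056, v(-1.9) = -2.308, v(-1.6) = 1.568, v(-1.3) = 3.896.
Sum = Δx · [v(-2.5) + v(-2.2) + v(-1.9) + v(-1.6) + v(-1.3)].
Sum = -6.27.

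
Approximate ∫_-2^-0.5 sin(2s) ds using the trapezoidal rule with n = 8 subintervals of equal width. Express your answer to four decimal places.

Δs = (-0.5 − (-2))/8 = 0.1875.
f(-2) ≈ 0.7568, f(-1.8125) ≈ 0.4648, f(-1.625) ≈ 0.1082, f(-1.4375) ≈ -0.2634, f(-1.25) ≈ -0.5985, f(-1.0625) ≈ -0.8503, f(-0.875) ≈ -0.9840, f(-0.6875) ≈ -0.9809, f(-0.5) ≈ -0.8415.
T_8 = (Δs/2)·[f(s_0) + 2f(s_1) + ... + 2f(s_{7}) + f(s_8)].
Sum ≈ -0.5900.

-0.5900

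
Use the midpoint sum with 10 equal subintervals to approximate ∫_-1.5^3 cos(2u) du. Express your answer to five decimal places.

Δu = (3 − (-1.5))/10 = 0.45.
Midpoints: -1.275, -0.825, -0.375, 0.075, 0.525, 0.975, 1.425, 1.875, 2.325, 2.775.
f(-1.275) ≈ -0.83005, f(-0.825) ≈ -0.07912, f(-0.375) ≈ 0.73169, f(0.075) ≈ 0.98877, f(0.525) ≈ 0.49757, f(0.975) ≈ -0.37018, f(1.425) ≈ -0.95779, f(1.875) ≈ -0.82056, f(2.325) ≈ -0.06235, f(2.775) ≈ 0.74305.
Sum = Δu · [f(-1.275) + f(-0.825) + f(-0.375) + ...].
Sum ≈ -0.07154.

-0.07154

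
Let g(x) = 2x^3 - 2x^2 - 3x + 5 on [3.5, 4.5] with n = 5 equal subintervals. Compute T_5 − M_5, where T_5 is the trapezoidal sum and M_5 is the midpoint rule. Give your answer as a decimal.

0.22

T_5 = 90.98.
M_5 = 90.76.
T_5 − M_5 = 0.22.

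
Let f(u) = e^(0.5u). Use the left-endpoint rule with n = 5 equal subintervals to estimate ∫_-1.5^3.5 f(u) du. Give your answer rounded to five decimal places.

Δu = (3.5 − (-1.5))/5 = 1.
Left endpoints: -1.5, -0.5, 0.5, 1.5, 2.5.
f(-1.5) ≈ 0.47237, f(-0.5) ≈ 0.77880, f(0.5) ≈ 1.28403, f(1.5) ≈ 2.11700, f(2.5) ≈ 3.49034.
Sum = Δu · [f(-1.5) + f(-0.5) + f(0.5) + f(1.5) + f(2.5)].
Sum ≈ 8.14254.

8.14254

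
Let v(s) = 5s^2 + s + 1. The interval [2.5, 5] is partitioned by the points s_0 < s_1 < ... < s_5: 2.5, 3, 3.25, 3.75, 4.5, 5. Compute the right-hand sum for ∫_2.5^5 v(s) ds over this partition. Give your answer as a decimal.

221.859375

Subinterval widths: 0.5, 0.25, 0.5, 0.75, 0.5.
Right endpoints: 3, 3.25, 3.75, 4.5, 5.
v(3) = 49, v(3.25) = 57.0625, v(3.75) = 75.0625, v(4.5) = 106.75, v(5) = 131.
Sum = Σ Δs_i · v(s_i).
Sum = 221.859375.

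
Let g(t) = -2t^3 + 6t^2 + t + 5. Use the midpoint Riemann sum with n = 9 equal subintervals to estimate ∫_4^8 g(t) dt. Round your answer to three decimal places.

-978.025

Δt = (8 − 4)/9 = 4/9.
Midpoints: 38/9, 14/3, 46/9, 50/9, 6, 58/9, 62/9, 22/3, 70/9.
g(38/9) = -25045/729, g(14/3) = -1699/27, g(46/9) = -73037/729, g(50/9) = -107305/729, g(6) = -205, g(58/9) = -200225/729, g(62/9) = -260413/729, g(22/3) = -12251/27, g(70/9) = -412085/729.
Sum = Δt · [g(38/9) + g(14/3) + g(46/9) + ...].
Sum ≈ -978.025.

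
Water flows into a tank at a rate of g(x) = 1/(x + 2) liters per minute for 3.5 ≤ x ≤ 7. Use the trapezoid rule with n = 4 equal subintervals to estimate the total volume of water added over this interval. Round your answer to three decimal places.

0.494

Δx = (7 − 3.5)/4 = 0.875.
g(3.5) = 2/11, g(4.375) = 8/51, g(5.25) = 4/29, g(6.125) = 8/65, g(7) = 1/9.
T_4 = (Δx/2)·[g(x_0) + 2g(x_1) + 2g(x_2) + 2g(x_3) + g(x_4)].
Sum ≈ 0.494.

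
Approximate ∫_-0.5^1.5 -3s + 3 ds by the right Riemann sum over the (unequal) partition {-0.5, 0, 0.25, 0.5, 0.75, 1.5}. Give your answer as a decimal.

1.5

Subinterval widths: 0.5, 0.25, 0.25, 0.25, 0.75.
Right endpoints: 0, 0.25, 0.5, 0.75, 1.5.
f(0) = 3, f(0.25) = 2.25, f(0.5) = 1.5, f(0.75) = 0.75, f(1.5) = -1.5.
Sum = Σ Δs_i · f(s_i).
Sum = 1.5.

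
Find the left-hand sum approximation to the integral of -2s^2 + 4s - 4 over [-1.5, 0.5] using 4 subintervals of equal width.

-17.5

Δs = (0.5 − (-1.5))/4 = 0.5.
Left endpoints: -1.5, -1, -0.5, 0.
f(-1.5) = -14.5, f(-1) = -10, f(-0.5) = -6.5, f(0) = -4.
Sum = Δs · [f(-1.5) + f(-1) + f(-0.5) + f(0)].
Sum = -17.5.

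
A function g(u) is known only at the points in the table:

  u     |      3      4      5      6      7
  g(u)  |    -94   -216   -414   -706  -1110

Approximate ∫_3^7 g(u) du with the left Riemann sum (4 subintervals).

Δu = 1.
Sum = 1·[(-94) + (-216) + (-414) + (-706)] = -1430.

-1430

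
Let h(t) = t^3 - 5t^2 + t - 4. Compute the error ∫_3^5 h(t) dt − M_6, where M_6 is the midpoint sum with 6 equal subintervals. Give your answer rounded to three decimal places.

0.130

Exact integral: ∫_3^5 h(t) dt ≈ -27.33333.
M_6 ≈ -27.46296.
Error ≈ -27.33333 − (-27.46296) ≈ 0.130.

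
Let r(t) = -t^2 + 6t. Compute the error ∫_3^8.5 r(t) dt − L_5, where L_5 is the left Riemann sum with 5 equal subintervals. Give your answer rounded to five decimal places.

-15.52833

Exact integral: ∫_3^8.5 r(t) dt ≈ -5.9583333.
L_5 = 9.57.
Error ≈ -5.9583333 − 9.57 ≈ -15.52833.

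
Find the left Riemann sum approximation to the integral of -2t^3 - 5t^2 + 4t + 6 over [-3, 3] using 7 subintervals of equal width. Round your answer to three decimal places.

Δt = (3 − (-3))/7 = 6/7.
Left endpoints: -3, -15/7, -9/7, -3/7, 3/7, 9/7, 15/7.
f(-3) = 3, f(-15/7) = -2007/343, f(-9/7) = -1083/343, f(-3/7) = 1209/343, f(3/7) = 2277/343, f(9/7) = -471/343, f(15/7) = -9627/343.
Sum = Δt · [f(-3) + f(-15/7) + f(-9/7) + ...].
Sum ≈ -21.673.

-21.673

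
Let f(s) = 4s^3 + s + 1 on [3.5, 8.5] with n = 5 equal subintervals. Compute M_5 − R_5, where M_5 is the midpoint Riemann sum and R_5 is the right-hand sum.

M_5 = 5075.
R_5 = 6310.
M_5 − R_5 = -1235.

-1235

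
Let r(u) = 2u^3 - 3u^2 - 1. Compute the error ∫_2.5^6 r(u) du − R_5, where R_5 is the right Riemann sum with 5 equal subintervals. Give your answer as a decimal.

-115.45625

Exact integral: ∫_2.5^6 r(u) du = 424.59375.
R_5 = 540.05.
Error = 424.59375 − 540.05 = -115.45625.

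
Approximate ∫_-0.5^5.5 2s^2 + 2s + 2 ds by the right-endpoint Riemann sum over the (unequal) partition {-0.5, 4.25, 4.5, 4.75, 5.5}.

Subinterval widths: 4.75, 0.25, 0.25, 0.75.
Right endpoints: 4.25, 4.5, 4.75, 5.5.
f(4.25) = 46.625, f(4.5) = 51.5, f(4.75) = 56.625, f(5.5) = 73.5.
Sum = Σ Δs_i · f(s_i).
Sum = 303.625.

303.625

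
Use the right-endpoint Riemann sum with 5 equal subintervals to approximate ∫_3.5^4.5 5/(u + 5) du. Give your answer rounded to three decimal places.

Δu = (4.5 − 3.5)/5 = 0.2.
Right endpoints: 3.7, 3.9, 4.1, 4.3, 4.5.
f(3.7) = 50/87, f(3.9) = 50/89, f(4.1) = 50/91, f(4.3) = 50/93, f(4.5) = 10/19.
Sum = Δu · [f(3.7) + f(3.9) + f(4.1) + f(4.3) + f(4.5)].
Sum ≈ 0.550.

0.550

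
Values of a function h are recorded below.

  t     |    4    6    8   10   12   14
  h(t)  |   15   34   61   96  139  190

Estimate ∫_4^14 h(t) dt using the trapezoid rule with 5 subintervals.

865

Δt = 2.
T_5 = (2/2)·[15 + 2·34 + 2·61 + 2·96 + 2·139 + 190] = 865.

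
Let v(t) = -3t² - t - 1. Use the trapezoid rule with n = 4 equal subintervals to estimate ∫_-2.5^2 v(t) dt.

-29.84765625

Δt = (2 − (-2.5))/4 = 1.125.
v(-2.5) = -17.25, v(-1.375) = -5.296875, v(-0.25) = -0.9375, v(0.875) = -4.171875, v(2) = -15.
T_4 = (Δt/2)·[v(t_0) + 2v(t_1) + 2v(t_2) + 2v(t_3) + v(t_4)].
Sum = -29.84765625.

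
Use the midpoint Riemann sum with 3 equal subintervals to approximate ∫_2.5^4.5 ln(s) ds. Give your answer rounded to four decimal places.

Δs = (4.5 − 2.5)/3 = 2/3.
Midpoints: 17/6, 3.5, 25/6.
f(17/6) ≈ 1.0415, f(3.5) ≈ 1.2528, f(25/6) ≈ 1.4271.
Sum = Δs · [f(17/6) + f(3.5) + f(25/6)].
Sum ≈ 2.4809.

2.4809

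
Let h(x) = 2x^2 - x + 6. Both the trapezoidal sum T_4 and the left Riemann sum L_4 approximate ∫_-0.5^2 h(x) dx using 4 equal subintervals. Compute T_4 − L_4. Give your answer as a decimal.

T_4 = 18.8671875.
L_4 = 17.3046875.
T_4 − L_4 = 1.5625.

1.5625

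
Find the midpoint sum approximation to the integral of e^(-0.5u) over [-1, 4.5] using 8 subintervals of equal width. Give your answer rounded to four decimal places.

3.0715

Δu = (4.5 − (-1))/8 = 0.6875.
Midpoints: -0.65625, 0.03125, 0.71875, 1.40625, 2.09375, 2.78125, 3.46875, 4.15625.
f(-0.65625) ≈ 1.3884, f(0.03125) ≈ 0.9845, f(0.71875) ≈ 0.6981, f(1.40625) ≈ 0.4950, f(2.09375) ≈ 0.3510, f(2.78125) ≈ 0.2489, f(3.46875) ≈ 0.1765, f(4.15625) ≈ 0.1252.
Sum = Δu · [f(-0.65625) + f(0.03125) + f(0.71875) + ...].
Sum ≈ 3.0715.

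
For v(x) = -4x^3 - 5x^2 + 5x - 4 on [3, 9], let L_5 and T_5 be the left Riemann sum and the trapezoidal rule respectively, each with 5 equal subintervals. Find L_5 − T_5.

L_5 = -5722.08.
T_5 = -7604.88.
L_5 − T_5 = 1882.8.

1882.8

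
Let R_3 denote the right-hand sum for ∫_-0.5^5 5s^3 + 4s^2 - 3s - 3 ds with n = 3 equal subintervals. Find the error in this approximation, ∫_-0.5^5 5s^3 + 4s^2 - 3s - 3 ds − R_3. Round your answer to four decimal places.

-765.4230

Exact integral: ∫_-0.5^5 f(s) ds ≈ 894.380208.
R_3 ≈ 1659.803241.
Error ≈ 894.380208 − 1659.803241 ≈ -765.4230.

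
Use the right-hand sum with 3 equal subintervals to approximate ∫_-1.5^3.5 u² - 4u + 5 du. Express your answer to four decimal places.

Δu = (3.5 − (-1.5))/3 = 5/3.
Right endpoints: 1/6, 11/6, 3.5.
f(1/6) = 157/36, f(11/6) = 37/36, f(3.5) = 3.25.
Sum = Δu · [f(1/6) + f(11/6) + f(3.5)].
Sum ≈ 14.3981.

14.3981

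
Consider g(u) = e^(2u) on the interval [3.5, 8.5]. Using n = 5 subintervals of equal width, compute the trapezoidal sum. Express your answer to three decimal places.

Δu = (8.5 − 3.5)/5 = 1.
g(3.5) ≈ 1096.633, g(4.5) ≈ 8103.084, g(5.5) ≈ 59874.142, g(6.5) ≈ 442413.392, g(7.5) ≈ 3269017.372, g(8.5) ≈ 24154952.754.
T_5 = (Δu/2)·[g(u_0) + 2g(u_1) + ... + 2g(u_{4}) + g(u_5)].
Sum ≈ 15857432.683.

15857432.683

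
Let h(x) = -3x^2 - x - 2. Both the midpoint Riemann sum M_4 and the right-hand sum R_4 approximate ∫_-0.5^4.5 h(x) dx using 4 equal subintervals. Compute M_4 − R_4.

M_4 = -109.296875.
R_4 = -155.78125.
M_4 − R_4 = 46.484375.

46.484375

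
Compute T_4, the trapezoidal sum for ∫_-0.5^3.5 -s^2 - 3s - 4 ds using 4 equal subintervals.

Δs = (3.5 − (-0.5))/4 = 1.
f(-0.5) = -2.75, f(0.5) = -5.75, f(1.5) = -10.75, f(2.5) = -17.75, f(3.5) = -26.75.
T_4 = (Δs/2)·[f(s_0) + 2f(s_1) + 2f(s_2) + 2f(s_3) + f(s_4)].
Sum = -49.

-49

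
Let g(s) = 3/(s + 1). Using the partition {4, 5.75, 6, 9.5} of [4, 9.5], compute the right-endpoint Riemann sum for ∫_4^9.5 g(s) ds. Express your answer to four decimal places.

Subinterval widths: 1.75, 0.25, 3.5.
Right endpoints: 5.75, 6, 9.5.
g(5.75) = 4/9, g(6) = 3/7, g(9.5) = 2/7.
Sum = Σ Δs_i · g(s_i).
Sum ≈ 1.8849.

1.8849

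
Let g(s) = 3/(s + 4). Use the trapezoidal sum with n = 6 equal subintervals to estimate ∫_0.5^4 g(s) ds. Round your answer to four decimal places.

1.7290

Δs = (4 − 0.5)/6 = 7/12.
g(0.5) = 2/3, g(13/12) = 36/61, g(5/3) = 9/17, g(2.25) = 0.48, g(17/6) = 18/41, g(41/12) = 36/89, g(4) = 0.375.
T_6 = (Δs/2)·[g(s_0) + 2g(s_1) + ... + 2g(s_{5}) + g(s_6)].
Sum ≈ 1.7290.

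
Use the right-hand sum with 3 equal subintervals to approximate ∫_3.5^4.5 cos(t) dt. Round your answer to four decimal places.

-0.5000

Δt = (4.5 − 3.5)/3 = 1/3.
Right endpoints: 23/6, 25/6, 4.5.
f(23/6) ≈ -0.7701, f(25/6) ≈ -0.5190, f(4.5) ≈ -0.2108.
Sum = Δt · [f(23/6) + f(25/6) + f(4.5)].
Sum ≈ -0.5000.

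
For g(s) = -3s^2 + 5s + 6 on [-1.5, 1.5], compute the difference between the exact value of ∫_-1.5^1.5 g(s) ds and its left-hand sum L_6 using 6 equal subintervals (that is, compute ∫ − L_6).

Exact integral: ∫_-1.5^1.5 g(s) ds = 11.25.
L_6 = 7.125.
Error = 11.25 − 7.125 = 4.125.

4.125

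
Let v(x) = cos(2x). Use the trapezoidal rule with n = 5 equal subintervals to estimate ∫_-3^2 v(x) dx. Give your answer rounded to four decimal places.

Δx = (2 − (-3))/5 = 1.
v(-3) ≈ 0.9602, v(-2) ≈ -0.6536, v(-1) ≈ -0.4161, v(0) ≈ 1.0000, v(1) ≈ -0.4161, v(2) ≈ -0.6536.
T_5 = (Δx/2)·[v(x_0) + 2v(x_1) + ... + 2v(x_{4}) + v(x_5)].
Sum ≈ -0.3327.

-0.3327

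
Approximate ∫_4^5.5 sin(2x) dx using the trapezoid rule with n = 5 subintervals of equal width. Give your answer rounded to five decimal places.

Δx = (5.5 − 4)/5 = 0.3.
f(4) ≈ 0.98936, f(4.3) ≈ 0.73440, f(4.6) ≈ 0.22289, f(4.9) ≈ -0.36648, f(5.2) ≈ -0.82783, f(5.5) ≈ -0.99999.
T_5 = (Δx/2)·[f(x_0) + 2f(x_1) + ... + 2f(x_{4}) + f(x_5)].
Sum ≈ -0.07270.

-0.07270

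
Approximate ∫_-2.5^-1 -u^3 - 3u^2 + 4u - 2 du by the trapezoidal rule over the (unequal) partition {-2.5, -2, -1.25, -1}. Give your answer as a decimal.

-18.3984375

Subinterval widths: 0.5, 0.75, 0.25.
f(-2.5) = -15.125, f(-2) = -14, f(-1.25) = -9.734375, f(-1) = -8.
On each subinterval the trapezoid contributes (Δu_i/2)·[f(u_{i-1}) + f(u_i)].
Sum = -18.3984375.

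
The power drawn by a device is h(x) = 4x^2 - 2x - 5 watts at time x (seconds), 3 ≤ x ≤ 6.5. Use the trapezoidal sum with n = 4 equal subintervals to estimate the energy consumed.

281.203125

Δx = (6.5 − 3)/4 = 0.875.
h(3) = 25, h(3.875) = 47.3125, h(4.75) = 75.75, h(5.625) = 110.3125, h(6.5) = 151.
T_4 = (Δx/2)·[h(x_0) + 2h(x_1) + 2h(x_2) + 2h(x_3) + h(x_4)].
Sum = 281.203125.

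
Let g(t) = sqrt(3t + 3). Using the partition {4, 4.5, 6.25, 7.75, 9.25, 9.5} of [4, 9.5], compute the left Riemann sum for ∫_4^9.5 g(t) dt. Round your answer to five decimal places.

Subinterval widths: 0.5, 1.75, 1.5, 1.5, 0.25.
Left endpoints: 4, 4.5, 6.25, 7.75, 9.25.
g(4) ≈ 3.87298, g(4.5) ≈ 4.06202, g(6.25) ≈ 4.66369, g(7.75) ≈ 5.12348, g(9.25) ≈ 5.54527.
Sum = Σ Δt_i · g(t_i).
Sum ≈ 25.11209.

25.11209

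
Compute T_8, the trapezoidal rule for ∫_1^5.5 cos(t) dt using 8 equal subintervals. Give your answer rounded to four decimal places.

Δt = (5.5 − 1)/8 = 0.5625.
f(1) ≈ 0.5403, f(1.5625) ≈ 0.0083, f(2.125) ≈ -0.5263, f(2.6875) ≈ -0.8987, f(3.25) ≈ -0.9941, f(3.8125) ≈ -0.7833, f(4.375) ≈ -0.3310, f(4.9375) ≈ 0.2232, f(5.5) ≈ 0.7087.
T_8 = (Δt/2)·[f(t_0) + 2f(t_1) + ... + 2f(t_{7}) + f(t_8)].
Sum ≈ -1.5060.

-1.5060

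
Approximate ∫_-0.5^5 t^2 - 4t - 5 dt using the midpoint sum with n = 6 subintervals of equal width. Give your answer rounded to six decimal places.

-35.676794

Δt = (5 − (-0.5))/6 = 11/12.
Midpoints: -1/24, 0.875, 43/24, 65/24, 3.625, 109/24.
f(-1/24) = -2783/576, f(0.875) = -7.734375, f(43/24) = -5159/576, f(65/24) = -4895/576, f(3.625) = -6.359375, f(109/24) = -1463/576.
Sum = Δt · [f(-1/24) + f(0.875) + f(43/24) + ...].
Sum ≈ -35.676794.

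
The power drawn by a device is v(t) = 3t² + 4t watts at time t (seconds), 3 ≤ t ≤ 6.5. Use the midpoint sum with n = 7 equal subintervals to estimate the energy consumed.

313.90625

Δt = (6.5 − 3)/7 = 0.5.
Midpoints: 3.25, 3.75, 4.25, 4.75, 5.25, 5.75, 6.25.
v(3.25) = 44.6875, v(3.75) = 57.1875, v(4.25) = 71.1875, v(4.75) = 86.6875, v(5.25) = 103.6875, v(5.75) = 122.1875, v(6.25) = 142.1875.
Sum = Δt · [v(3.25) + v(3.75) + v(4.25) + ...].
Sum = 313.90625.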